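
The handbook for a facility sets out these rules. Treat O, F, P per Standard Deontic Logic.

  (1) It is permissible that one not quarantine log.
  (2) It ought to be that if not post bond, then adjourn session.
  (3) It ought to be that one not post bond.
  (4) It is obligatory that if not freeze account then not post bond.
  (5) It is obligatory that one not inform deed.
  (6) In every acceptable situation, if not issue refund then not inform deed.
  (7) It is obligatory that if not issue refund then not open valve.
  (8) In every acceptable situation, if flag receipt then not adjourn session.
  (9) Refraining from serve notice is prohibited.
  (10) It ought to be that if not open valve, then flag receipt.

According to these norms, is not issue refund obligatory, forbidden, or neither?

Forbidden

Premise 3 states O(¬post_bond) outright.
Applying K to premise 2 (O(¬post_bond → adjourn_session)) and O(¬post_bond) yields O(adjourn_session).
The contrapositive of premise 8 (O(flag_receipt → ¬adjourn_session)) is O(adjourn_session → ¬flag_receipt), and O(adjourn_session) is already established, so O(¬flag_receipt).
Premise 10, O(¬open_valve → flag_receipt), contraposes to O(¬flag_receipt → open_valve); with O(¬flag_receipt) we get O(open_valve).
Premise 7, O(¬issue_refund → ¬open_valve), contraposes to O(open_valve → issue_refund); with O(open_valve) we get O(issue_refund).
Premises 1, 4, 5, 6, 9 do not contribute to this derivation.
Thus O(issue_refund), which is F(¬issue_refund): ¬issue_refund is forbidden.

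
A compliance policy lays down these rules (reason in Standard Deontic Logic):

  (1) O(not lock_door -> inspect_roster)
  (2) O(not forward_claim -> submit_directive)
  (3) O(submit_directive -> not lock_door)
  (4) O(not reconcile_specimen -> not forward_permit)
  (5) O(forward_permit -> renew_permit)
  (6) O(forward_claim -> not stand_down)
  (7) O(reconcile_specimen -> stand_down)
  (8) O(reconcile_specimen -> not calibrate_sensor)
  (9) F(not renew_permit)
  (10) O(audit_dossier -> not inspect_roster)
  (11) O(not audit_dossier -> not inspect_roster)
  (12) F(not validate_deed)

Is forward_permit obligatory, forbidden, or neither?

Forbidden

By case analysis on not audit_dossier: premise 11 gives O(not audit_dossier -> not inspect_roster) and premise 10 gives O(audit_dossier -> not inspect_roster), so O(not inspect_roster) either way.
Premise 1 is O(not lock_door -> inspect_roster); contrapositively O(not inspect_roster -> lock_door). Since O(not inspect_roster) holds, K gives O(lock_door).
Premise 3 is O(submit_directive -> not lock_door); contrapositively O(lock_door -> not submit_directive). Since O(lock_door) holds, K gives O(not submit_directive).
Premise 2, O(not forward_claim -> submit_directive), contraposes to O(not submit_directive -> forward_claim); with O(not submit_directive) we get O(forward_claim).
With premise 6, O(forward_claim -> not stand_down), the K-axiom yields O(not stand_down).
Premise 7, O(reconcile_specimen -> stand_down), contraposes to O(not stand_down -> not reconcile_specimen); with O(not stand_down) we get O(not reconcile_specimen).
Premise 4 is O(not reconcile_specimen -> not forward_permit); since O(not reconcile_specimen), deontic closure gives O(not forward_permit).
Premises 5, 8, 9, 12 do not contribute to this derivation.
Thus O(not forward_permit), which is F(forward_permit): forward_permit is forbidden.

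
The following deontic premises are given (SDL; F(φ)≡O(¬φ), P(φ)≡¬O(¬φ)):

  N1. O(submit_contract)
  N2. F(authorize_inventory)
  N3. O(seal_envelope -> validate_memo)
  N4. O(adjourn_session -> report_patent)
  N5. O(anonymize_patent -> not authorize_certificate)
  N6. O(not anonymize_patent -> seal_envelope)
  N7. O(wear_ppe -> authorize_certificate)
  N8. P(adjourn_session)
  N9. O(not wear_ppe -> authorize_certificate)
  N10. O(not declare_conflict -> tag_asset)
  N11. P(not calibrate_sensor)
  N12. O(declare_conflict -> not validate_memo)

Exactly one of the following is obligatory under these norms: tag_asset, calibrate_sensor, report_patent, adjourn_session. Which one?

By case analysis on not wear_ppe: premise 9 gives O(not wear_ppe -> authorize_certificate) and premise 7 gives O(wear_ppe -> authorize_certificate), so O(authorize_certificate) either way.
Premise 5, O(anonymize_patent -> not authorize_certificate), contraposes to O(authorize_certificate -> not anonymize_patent); with O(authorize_certificate) we get O(not anonymize_patent).
Applying K to premise 6 (O(not anonymize_patent -> seal_envelope)) and O(not anonymize_patent) yields O(seal_envelope).
Premise 3 is O(seal_envelope -> validate_memo); since O(seal_envelope), deontic closure gives O(validate_memo).
The contrapositive of premise 12 (O(declare_conflict -> not validate_memo)) is O(validate_memo -> not declare_conflict), and O(validate_memo) is already established, so O(not declare_conflict).
With premise 10, O(not declare_conflict -> tag_asset), the K-axiom yields O(tag_asset).
So O(tag_asset) holds — tag_asset is obligatory. None of the other listed options is made obligatory by any chain of premises.

tag_asset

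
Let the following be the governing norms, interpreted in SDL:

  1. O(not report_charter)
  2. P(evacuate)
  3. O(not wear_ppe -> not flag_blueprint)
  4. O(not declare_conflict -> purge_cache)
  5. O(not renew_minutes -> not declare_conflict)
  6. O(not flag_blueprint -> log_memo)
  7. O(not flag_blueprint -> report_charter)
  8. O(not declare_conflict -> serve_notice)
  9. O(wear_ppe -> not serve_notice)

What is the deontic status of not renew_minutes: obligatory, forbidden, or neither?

Premise 1 states O(not report_charter) outright.
Premise 7 is O(not flag_blueprint -> report_charter); contrapositively O(not report_charter -> flag_blueprint). Since O(not report_charter) holds, K gives O(flag_blueprint).
The contrapositive of premise 3 (O(not wear_ppe -> not flag_blueprint)) is O(flag_blueprint -> wear_ppe), and O(flag_blueprint) is already established, so O(wear_ppe).
Premise 9 is O(wear_ppe -> not serve_notice); since O(wear_ppe), deontic closure gives O(not serve_notice).
Premise 8, O(not declare_conflict -> serve_notice), contraposes to O(not serve_notice -> declare_conflict); with O(not serve_notice) we get O(declare_conflict).
Premise 5 is O(not renew_minutes -> not declare_conflict); contrapositively O(declare_conflict -> renew_minutes). Since O(declare_conflict) holds, K gives O(renew_minutes).
Premises 2, 4, 6 do not contribute to this derivation.
Thus O(renew_minutes), which is F(not renew_minutes): not renew_minutes is forbidden.

Forbidden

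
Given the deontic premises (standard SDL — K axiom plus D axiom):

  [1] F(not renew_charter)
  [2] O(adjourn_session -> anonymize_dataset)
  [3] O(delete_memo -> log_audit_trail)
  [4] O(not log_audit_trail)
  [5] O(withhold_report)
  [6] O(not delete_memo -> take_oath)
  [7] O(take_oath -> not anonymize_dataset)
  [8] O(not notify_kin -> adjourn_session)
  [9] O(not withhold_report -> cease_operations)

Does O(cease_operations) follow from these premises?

No

Premise 9 is O(not withhold_report -> cease_operations), but O(not withhold_report) is not derivable from the premises, so it does not yield O(cease_operations).
No other premise forces O(cease_operations). An ideal world satisfying every premise can still have cease_operations false, so O(cease_operations) is not derivable.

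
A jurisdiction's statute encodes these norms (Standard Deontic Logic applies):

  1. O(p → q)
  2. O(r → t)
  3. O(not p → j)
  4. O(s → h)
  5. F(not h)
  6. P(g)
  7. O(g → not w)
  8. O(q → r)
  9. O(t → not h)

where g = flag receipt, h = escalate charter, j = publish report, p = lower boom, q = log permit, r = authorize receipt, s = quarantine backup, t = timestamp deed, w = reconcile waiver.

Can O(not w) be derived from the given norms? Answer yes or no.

Premise 7 is O(g → not w), but O(g) is not derivable from the premises (the permission P(g) asserts only not O(not g), not O(g)), so it does not yield O(not w).
No other premise forces O(not w). An ideal world satisfying every premise can still have not w false, so O(not w) is not derivable.

No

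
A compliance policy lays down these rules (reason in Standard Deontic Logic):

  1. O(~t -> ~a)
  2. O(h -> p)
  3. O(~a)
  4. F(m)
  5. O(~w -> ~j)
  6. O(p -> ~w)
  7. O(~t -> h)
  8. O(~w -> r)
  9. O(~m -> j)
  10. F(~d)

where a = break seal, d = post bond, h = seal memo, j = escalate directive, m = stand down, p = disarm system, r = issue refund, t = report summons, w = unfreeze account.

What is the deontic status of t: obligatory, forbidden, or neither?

F(m) at premise 4 means O(~m).
With premise 9, O(~m -> j), the K-axiom yields O(j).
Premise 5 is O(~w -> ~j); contrapositively O(j -> w). Since O(j) holds, K gives O(w).
Premise 6 is O(p -> ~w); contrapositively O(w -> ~p). Since O(w) holds, K gives O(~p).
Premise 2 is O(h -> p); contrapositively O(~p -> ~h). Since O(~p) holds, K gives O(~h).
Premise 7, O(~t -> h), contraposes to O(~h -> t); with O(~h) we get O(t).
Premises 1, 3, 8, 10 do not contribute to this derivation.
Hence t is obligatory.

Obligatory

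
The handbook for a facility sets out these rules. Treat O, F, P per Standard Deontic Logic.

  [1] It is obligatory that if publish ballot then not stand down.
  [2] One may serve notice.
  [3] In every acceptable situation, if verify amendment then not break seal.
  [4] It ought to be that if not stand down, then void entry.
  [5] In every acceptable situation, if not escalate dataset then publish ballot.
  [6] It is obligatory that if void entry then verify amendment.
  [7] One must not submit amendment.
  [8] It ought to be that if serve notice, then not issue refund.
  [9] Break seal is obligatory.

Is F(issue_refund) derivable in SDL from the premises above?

No

Premise 8 is O(serve_notice → ¬issue_refund), but O(serve_notice) is not derivable from the premises (the permission P(serve_notice) asserts only ¬O(¬serve_notice), not O(serve_notice)), so it does not yield O(¬issue_refund).
No other premise forces O(¬issue_refund). An ideal world satisfying every premise can still have issue_refund true, so F(issue_refund) is not derivable.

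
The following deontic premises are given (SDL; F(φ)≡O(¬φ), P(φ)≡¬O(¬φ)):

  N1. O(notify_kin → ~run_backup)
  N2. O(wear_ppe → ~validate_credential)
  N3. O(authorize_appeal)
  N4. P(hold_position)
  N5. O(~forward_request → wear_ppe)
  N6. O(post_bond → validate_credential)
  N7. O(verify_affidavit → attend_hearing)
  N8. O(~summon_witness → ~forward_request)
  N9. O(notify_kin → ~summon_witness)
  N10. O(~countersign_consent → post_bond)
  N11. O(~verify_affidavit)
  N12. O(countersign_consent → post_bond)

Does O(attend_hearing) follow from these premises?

Premise 7 is O(verify_affidavit → attend_hearing), but O(verify_affidavit) is not derivable from the premises, so it does not yield O(attend_hearing).
No other premise forces O(attend_hearing). An ideal world satisfying every premise can still have attend_hearing false, so O(attend_hearing) is not derivable.

No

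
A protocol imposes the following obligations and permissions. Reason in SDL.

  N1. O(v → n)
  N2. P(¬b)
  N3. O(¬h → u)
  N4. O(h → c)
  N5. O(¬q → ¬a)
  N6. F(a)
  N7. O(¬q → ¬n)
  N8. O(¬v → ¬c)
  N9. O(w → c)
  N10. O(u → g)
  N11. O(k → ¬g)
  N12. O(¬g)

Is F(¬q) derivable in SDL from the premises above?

Yes

Premise 12 states O(¬g) outright.
Premise 10 is O(u → g); contrapositively O(¬g → ¬u). Since O(¬g) holds, K gives O(¬u).
Premise 3, O(¬h → u), contraposes to O(¬u → h); with O(¬u) we get O(h).
From O(h) and premise 4, O(h → c), we obtain O(c).
Premise 8, O(¬v → ¬c), contraposes to O(c → v); with O(c) we get O(v).
From O(v) and premise 1, O(v → n), we obtain O(n).
Premise 7 is O(¬q → ¬n); contrapositively O(n → q). Since O(n) holds, K gives O(q).
Premises 2, 5, 6, 9, 11 do not contribute to this derivation.
So O(q) holds, i.e. F(¬q). The claim follows.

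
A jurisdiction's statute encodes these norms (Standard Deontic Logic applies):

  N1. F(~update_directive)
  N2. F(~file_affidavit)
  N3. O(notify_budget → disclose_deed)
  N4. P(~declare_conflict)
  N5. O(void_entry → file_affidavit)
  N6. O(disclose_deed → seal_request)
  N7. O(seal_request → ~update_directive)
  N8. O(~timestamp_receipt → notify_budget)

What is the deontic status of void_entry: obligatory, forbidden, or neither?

Neither

Premise 5 is O(void_entry → file_affidavit); even if O(file_affidavit) held, inferring O(void_entry) would be affirming the consequent — invalid.
No premise or chain of K-axiom applications forces O(void_entry), and none forces O(~void_entry). So void_entry is neither obligatory nor forbidden under these norms.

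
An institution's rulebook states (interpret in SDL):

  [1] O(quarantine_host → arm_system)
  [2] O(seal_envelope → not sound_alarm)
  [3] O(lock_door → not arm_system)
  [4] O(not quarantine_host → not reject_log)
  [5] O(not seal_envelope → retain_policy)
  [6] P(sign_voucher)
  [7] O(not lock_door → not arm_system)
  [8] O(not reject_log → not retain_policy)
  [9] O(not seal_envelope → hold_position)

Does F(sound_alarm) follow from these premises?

Yes

By case analysis on lock_door: premise 3 gives O(lock_door → not arm_system) and premise 7 gives O(not lock_door → not arm_system), so O(not arm_system) either way.
Premise 1, O(quarantine_host → arm_system), contraposes to O(not arm_system → not quarantine_host); with O(not arm_system) we get O(not quarantine_host).
Applying K to premise 4 (O(not quarantine_host → not reject_log)) and O(not quarantine_host) yields O(not reject_log).
From O(not reject_log) and premise 8, O(not reject_log → not retain_policy), we obtain O(not retain_policy).
Premise 5 is O(not seal_envelope → retain_policy); contrapositively O(not retain_policy → seal_envelope). Since O(not retain_policy) holds, K gives O(seal_envelope).
Applying K to premise 2 (O(seal_envelope → not sound_alarm)) and O(seal_envelope) yields O(not sound_alarm).
Premises 6, 9 do not contribute to this derivation.
So O(not sound_alarm) holds, i.e. F(sound_alarm). The claim follows.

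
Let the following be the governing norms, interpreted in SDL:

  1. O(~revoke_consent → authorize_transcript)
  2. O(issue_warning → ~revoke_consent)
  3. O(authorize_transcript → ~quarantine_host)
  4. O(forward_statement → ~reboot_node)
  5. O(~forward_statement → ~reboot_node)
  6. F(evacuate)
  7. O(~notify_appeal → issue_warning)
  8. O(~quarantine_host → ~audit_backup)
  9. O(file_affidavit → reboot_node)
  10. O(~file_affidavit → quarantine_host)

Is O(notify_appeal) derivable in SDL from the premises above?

Premises 4 and 5 are O(forward_statement → ~reboot_node) and O(~forward_statement → ~reboot_node); every ideal world satisfies forward_statement or ~forward_statement, so in either case ~reboot_node holds — hence O(~reboot_node).
The contrapositive of premise 9 (O(file_affidavit → reboot_node)) is O(~reboot_node → ~file_affidavit), and O(~reboot_node) is already established, so O(~file_affidavit).
With premise 10, O(~file_affidavit → quarantine_host), the K-axiom yields O(quarantine_host).
The contrapositive of premise 3 (O(authorize_transcript → ~quarantine_host)) is O(quarantine_host → ~authorize_transcript), and O(quarantine_host) is already established, so O(~authorize_transcript).
Premise 1, O(~revoke_consent → authorize_transcript), contraposes to O(~authorize_transcript → revoke_consent); with O(~authorize_transcript) we get O(revoke_consent).
Premise 2 is O(issue_warning → ~revoke_consent); contrapositively O(revoke_consent → ~issue_warning). Since O(revoke_consent) holds, K gives O(~issue_warning).
Premise 7, O(~notify_appeal → issue_warning), contraposes to O(~issue_warning → notify_appeal); with O(~issue_warning) we get O(notify_appeal).
Premises 6, 8 do not contribute to this derivation.
So O(notify_appeal) follows.

Yes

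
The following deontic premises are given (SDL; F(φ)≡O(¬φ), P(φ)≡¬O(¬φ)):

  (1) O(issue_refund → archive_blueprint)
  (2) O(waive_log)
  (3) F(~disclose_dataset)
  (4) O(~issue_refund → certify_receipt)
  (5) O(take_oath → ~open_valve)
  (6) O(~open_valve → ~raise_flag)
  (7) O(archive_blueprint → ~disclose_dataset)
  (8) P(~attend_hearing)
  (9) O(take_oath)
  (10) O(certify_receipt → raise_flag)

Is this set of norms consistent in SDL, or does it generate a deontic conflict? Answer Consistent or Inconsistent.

Inconsistent

Premise 3, F(~disclose_dataset), is equivalent to O(disclose_dataset).
Premise 7 is O(archive_blueprint → ~disclose_dataset); contrapositively O(disclose_dataset → ~archive_blueprint). Since O(disclose_dataset) holds, K gives O(~archive_blueprint).
The contrapositive of premise 1 (O(issue_refund → archive_blueprint)) is O(~archive_blueprint → ~issue_refund), and O(~archive_blueprint) is already established, so O(~issue_refund).
Premise 4 is O(~issue_refund → certify_receipt); since O(~issue_refund), deontic closure gives O(certify_receipt).
Applying K to premise 10 (O(certify_receipt → raise_flag)) and O(certify_receipt) yields O(raise_flag).
Premise 6, O(~open_valve → ~raise_flag), contraposes to O(raise_flag → open_valve); with O(raise_flag) we get O(open_valve).
Premise 5, O(take_oath → ~open_valve), contraposes to O(open_valve → ~take_oath); with O(open_valve) we get O(~take_oath).
But premise 9 directly asserts O(take_oath).
We now have both O(~take_oath) and O(take_oath) — take_oath is simultaneously obligatory and forbidden, violating the D-axiom.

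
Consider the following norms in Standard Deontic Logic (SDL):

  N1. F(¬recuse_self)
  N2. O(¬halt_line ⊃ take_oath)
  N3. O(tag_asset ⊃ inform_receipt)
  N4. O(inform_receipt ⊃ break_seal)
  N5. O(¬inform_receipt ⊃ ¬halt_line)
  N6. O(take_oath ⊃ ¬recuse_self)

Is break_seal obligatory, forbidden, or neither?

Premise 1, F(¬recuse_self), is equivalent to O(recuse_self).
The contrapositive of premise 6 (O(take_oath ⊃ ¬recuse_self)) is O(recuse_self ⊃ ¬take_oath), and O(recuse_self) is already established, so O(¬take_oath).
The contrapositive of premise 2 (O(¬halt_line ⊃ take_oath)) is O(¬take_oath ⊃ halt_line), and O(¬take_oath) is already established, so O(halt_line).
The contrapositive of premise 5 (O(¬inform_receipt ⊃ ¬halt_line)) is O(halt_line ⊃ inform_receipt), and O(halt_line) is already established, so O(inform_receipt).
Premise 4 is O(inform_receipt ⊃ break_seal); since O(inform_receipt), deontic closure gives O(break_seal).
Premise 3 does not contribute to this derivation.
Hence break_seal is obligatory.

Obligatory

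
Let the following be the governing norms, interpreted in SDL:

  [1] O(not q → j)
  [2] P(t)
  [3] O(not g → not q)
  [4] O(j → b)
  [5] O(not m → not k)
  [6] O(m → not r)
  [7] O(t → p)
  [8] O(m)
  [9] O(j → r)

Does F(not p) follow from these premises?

Premise 7 is O(t → p), but O(t) is not derivable from the premises (the permission P(t) asserts only not O(not t), not O(t)), so it does not yield O(p).
No other premise forces O(p). An ideal world satisfying every premise can still have not p true, so F(not p) is not derivable.

No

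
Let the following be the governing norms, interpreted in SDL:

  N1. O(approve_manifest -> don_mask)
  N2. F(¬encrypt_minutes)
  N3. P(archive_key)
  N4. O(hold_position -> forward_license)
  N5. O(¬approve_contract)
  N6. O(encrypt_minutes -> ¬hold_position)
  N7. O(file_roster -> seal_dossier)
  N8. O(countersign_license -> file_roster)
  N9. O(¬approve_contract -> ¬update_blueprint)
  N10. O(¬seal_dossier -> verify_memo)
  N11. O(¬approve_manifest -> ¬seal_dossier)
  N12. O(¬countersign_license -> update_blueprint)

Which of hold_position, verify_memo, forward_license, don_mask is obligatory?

don_mask

Premise 5 gives O(¬approve_contract).
With premise 9, O(¬approve_contract -> ¬update_blueprint), the K-axiom yields O(¬update_blueprint).
Premise 12 is O(¬countersign_license -> update_blueprint); contrapositively O(¬update_blueprint -> countersign_license). Since O(¬update_blueprint) holds, K gives O(countersign_license).
Applying K to premise 8 (O(countersign_license -> file_roster)) and O(countersign_license) yields O(file_roster).
From O(file_roster) and premise 7, O(file_roster -> seal_dossier), we obtain O(seal_dossier).
Premise 11 is O(¬approve_manifest -> ¬seal_dossier); contrapositively O(seal_dossier -> approve_manifest). Since O(seal_dossier) holds, K gives O(approve_manifest).
Premise 1 is O(approve_manifest -> don_mask); since O(approve_manifest), deontic closure gives O(don_mask).
So O(don_mask) holds — don_mask is obligatory. None of the other listed options is made obligatory by any chain of premises.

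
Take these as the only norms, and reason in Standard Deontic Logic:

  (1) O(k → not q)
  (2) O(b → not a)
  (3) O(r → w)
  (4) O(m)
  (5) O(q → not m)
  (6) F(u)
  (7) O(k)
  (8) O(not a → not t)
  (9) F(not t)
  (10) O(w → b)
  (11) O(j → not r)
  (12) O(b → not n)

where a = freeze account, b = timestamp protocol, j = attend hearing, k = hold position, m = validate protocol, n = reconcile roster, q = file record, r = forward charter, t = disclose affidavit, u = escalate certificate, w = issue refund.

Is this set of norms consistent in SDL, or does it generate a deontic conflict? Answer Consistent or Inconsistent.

Premise 5 is O(q → not m), but O(q) is not derivable from the premises, so it does not yield O(not m).
So O(not m) is not derivable, and the apparent clash with O(m) does not arise.
A world satisfying every obligation exists (e.g. a=true, b=false, j=false, k=true, m=true, n=false, q=false, r=false, t=true, u=false, w=false); no atom is both obligatory and forbidden, so the set is consistent.

Consistent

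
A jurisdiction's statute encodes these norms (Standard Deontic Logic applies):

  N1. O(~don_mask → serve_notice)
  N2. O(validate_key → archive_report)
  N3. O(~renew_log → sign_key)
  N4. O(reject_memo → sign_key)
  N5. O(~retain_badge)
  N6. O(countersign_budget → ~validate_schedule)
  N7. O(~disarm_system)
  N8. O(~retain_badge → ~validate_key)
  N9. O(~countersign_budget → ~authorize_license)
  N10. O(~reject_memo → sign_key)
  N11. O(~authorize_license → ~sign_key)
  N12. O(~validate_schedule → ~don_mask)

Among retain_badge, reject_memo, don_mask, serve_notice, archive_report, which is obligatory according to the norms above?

By case analysis on reject_memo: premise 4 gives O(reject_memo → sign_key) and premise 10 gives O(~reject_memo → sign_key), so O(sign_key) either way.
Premise 11 is O(~authorize_license → ~sign_key); contrapositively O(sign_key → authorize_license). Since O(sign_key) holds, K gives O(authorize_license).
Premise 9, O(~countersign_budget → ~authorize_license), contraposes to O(authorize_license → countersign_budget); with O(authorize_license) we get O(countersign_budget).
Applying K to premise 6 (O(countersign_budget → ~validate_schedule)) and O(countersign_budget) yields O(~validate_schedule).
From O(~validate_schedule) and premise 12, O(~validate_schedule → ~don_mask), we obtain O(~don_mask).
Applying K to premise 1 (O(~don_mask → serve_notice)) and O(~don_mask) yields O(serve_notice).
So O(serve_notice) holds — serve_notice is obligatory. None of the other listed options is made obligatory by any chain of premises.

serve_notice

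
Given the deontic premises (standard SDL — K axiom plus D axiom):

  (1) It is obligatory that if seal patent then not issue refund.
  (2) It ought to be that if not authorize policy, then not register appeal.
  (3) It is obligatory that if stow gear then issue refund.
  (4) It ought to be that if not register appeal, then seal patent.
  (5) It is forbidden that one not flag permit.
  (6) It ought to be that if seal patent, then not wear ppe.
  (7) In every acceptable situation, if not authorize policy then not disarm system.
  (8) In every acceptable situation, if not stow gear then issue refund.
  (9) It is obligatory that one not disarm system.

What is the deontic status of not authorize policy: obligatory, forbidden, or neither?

Forbidden

Premises 8 and 3 cover both cases: O(¬stow_gear → issue_refund) and O(stow_gear → issue_refund). Since ¬stow_gear ∨ stow_gear is a tautology, O(issue_refund) follows.
The contrapositive of premise 1 (O(seal_patent → ¬issue_refund)) is O(issue_refund → ¬seal_patent), and O(issue_refund) is already established, so O(¬seal_patent).
Premise 4, O(¬register_appeal → seal_patent), contraposes to O(¬seal_patent → register_appeal); with O(¬seal_patent) we get O(register_appeal).
Premise 2, O(¬authorize_policy → ¬register_appeal), contraposes to O(register_appeal → authorize_policy); with O(register_appeal) we get O(authorize_policy).
Premises 5, 6, 7, 9 do not contribute to this derivation.
Thus O(authorize_policy), which is F(¬authorize_policy): ¬authorize_policy is forbidden.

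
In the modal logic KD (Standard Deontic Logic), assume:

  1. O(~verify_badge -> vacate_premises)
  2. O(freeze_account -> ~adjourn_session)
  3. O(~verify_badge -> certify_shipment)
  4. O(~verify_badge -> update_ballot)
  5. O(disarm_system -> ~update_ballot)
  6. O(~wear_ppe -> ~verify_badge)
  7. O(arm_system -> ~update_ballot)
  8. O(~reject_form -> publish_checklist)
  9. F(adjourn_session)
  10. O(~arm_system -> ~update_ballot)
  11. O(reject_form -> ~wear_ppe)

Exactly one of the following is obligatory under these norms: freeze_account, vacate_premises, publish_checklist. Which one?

By case analysis on ~arm_system: premise 10 gives O(~arm_system -> ~update_ballot) and premise 7 gives O(arm_system -> ~update_ballot), so O(~update_ballot) either way.
The contrapositive of premise 4 (O(~verify_badge -> update_ballot)) is O(~update_ballot -> verify_badge), and O(~update_ballot) is already established, so O(verify_badge).
Premise 6 is O(~wear_ppe -> ~verify_badge); contrapositively O(verify_badge -> wear_ppe). Since O(verify_badge) holds, K gives O(wear_ppe).
The contrapositive of premise 11 (O(reject_form -> ~wear_ppe)) is O(wear_ppe -> ~reject_form), and O(wear_ppe) is already established, so O(~reject_form).
Applying K to premise 8 (O(~reject_form -> publish_checklist)) and O(~reject_form) yields O(publish_checklist).
So O(publish_checklist) holds — publish_checklist is obligatory. None of the other listed options is made obligatory by any chain of premises.

publish_checklist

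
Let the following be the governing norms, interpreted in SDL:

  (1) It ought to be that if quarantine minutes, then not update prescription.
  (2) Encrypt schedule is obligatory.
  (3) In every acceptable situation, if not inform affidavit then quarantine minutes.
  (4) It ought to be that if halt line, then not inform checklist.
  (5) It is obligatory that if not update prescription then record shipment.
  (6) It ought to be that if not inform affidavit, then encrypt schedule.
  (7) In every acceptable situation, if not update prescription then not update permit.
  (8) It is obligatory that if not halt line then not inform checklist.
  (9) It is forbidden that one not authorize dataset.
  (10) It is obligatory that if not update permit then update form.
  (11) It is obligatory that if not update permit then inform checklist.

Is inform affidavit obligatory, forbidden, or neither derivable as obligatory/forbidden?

Premises 4 and 8 cover both cases: O(halt_line → ¬inform_checklist) and O(¬halt_line → ¬inform_checklist). Since halt_line ∨ ¬halt_line is a tautology, O(¬inform_checklist) follows.
The contrapositive of premise 11 (O(¬update_permit → inform_checklist)) is O(¬inform_checklist → update_permit), and O(¬inform_checklist) is already established, so O(update_permit).
Premise 7, O(¬update_prescription → ¬update_permit), contraposes to O(update_permit → update_prescription); with O(update_permit) we get O(update_prescription).
Premise 1, O(quarantine_minutes → ¬update_prescription), contraposes to O(update_prescription → ¬quarantine_minutes); with O(update_prescription) we get O(¬quarantine_minutes).
The contrapositive of premise 3 (O(¬inform_affidavit → quarantine_minutes)) is O(¬quarantine_minutes → inform_affidavit), and O(¬quarantine_minutes) is already established, so O(inform_affidavit).
Premises 2, 5, 6, 9, 10 do not contribute to this derivation.
Hence inform_affidavit is obligatory.

Obligatory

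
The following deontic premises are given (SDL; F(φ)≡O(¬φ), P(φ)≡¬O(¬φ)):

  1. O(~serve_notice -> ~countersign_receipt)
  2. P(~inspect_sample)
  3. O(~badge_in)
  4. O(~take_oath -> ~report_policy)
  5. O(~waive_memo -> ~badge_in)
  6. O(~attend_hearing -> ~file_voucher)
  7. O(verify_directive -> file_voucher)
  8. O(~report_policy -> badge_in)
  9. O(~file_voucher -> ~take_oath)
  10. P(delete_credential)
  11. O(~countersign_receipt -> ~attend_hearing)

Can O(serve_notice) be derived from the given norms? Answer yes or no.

From premise 3 we have O(~badge_in).
The contrapositive of premise 8 (O(~report_policy -> badge_in)) is O(~badge_in -> report_policy), and O(~badge_in) is already established, so O(report_policy).
Premise 4 is O(~take_oath -> ~report_policy); contrapositively O(report_policy -> take_oath). Since O(report_policy) holds, K gives O(take_oath).
Premise 9 is O(~file_voucher -> ~take_oath); contrapositively O(take_oath -> file_voucher). Since O(take_oath) holds, K gives O(file_voucher).
Premise 6 is O(~attend_hearing -> ~file_voucher); contrapositively O(file_voucher -> attend_hearing). Since O(file_voucher) holds, K gives O(attend_hearing).
Premise 11, O(~countersign_receipt -> ~attend_hearing), contraposes to O(attend_hearing -> countersign_receipt); with O(attend_hearing) we get O(countersign_receipt).
Premise 1 is O(~serve_notice -> ~countersign_receipt); contrapositively O(countersign_receipt -> serve_notice). Since O(countersign_receipt) holds, K gives O(serve_notice).
Premises 2, 5, 7, 10 do not contribute to this derivation.
So O(serve_notice) follows.

Yes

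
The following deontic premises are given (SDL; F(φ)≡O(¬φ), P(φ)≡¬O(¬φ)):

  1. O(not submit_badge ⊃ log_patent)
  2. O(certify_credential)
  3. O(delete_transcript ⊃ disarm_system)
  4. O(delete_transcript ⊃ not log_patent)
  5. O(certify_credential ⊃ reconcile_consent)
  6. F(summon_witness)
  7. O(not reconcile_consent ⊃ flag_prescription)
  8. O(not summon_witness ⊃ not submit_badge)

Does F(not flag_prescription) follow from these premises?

No

Premise 7 is O(not reconcile_consent ⊃ flag_prescription), but O(not reconcile_consent) is not derivable from the premises, so it does not yield O(flag_prescription).
No other premise forces O(flag_prescription). An ideal world satisfying every premise can still have not flag_prescription true, so F(not flag_prescription) is not derivable.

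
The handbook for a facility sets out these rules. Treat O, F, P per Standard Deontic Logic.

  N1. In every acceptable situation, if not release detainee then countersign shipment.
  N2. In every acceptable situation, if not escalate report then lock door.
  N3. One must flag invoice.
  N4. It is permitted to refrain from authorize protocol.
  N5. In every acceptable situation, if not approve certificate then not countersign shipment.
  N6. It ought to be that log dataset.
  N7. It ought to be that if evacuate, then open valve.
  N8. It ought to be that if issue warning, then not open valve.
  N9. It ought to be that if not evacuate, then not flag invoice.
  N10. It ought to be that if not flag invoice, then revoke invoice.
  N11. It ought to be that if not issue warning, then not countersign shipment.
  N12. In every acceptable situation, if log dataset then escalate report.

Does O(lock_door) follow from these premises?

Premise 2 is O(¬escalate_report → lock_door), but O(¬escalate_report) is not derivable from the premises, so it does not yield O(lock_door).
No other premise forces O(lock_door). An ideal world satisfying every premise can still have lock_door false, so O(lock_door) is not derivable.

No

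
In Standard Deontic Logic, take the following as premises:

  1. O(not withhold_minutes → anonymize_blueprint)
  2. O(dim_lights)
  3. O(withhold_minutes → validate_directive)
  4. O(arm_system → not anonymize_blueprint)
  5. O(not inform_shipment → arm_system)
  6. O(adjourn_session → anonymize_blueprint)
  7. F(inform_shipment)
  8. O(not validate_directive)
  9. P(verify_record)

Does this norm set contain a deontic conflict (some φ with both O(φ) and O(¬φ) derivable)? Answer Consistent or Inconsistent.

From premise 8 we have O(not validate_directive).
Premise 3 is O(withhold_minutes → validate_directive); contrapositively O(not validate_directive → not withhold_minutes). Since O(not validate_directive) holds, K gives O(not withhold_minutes).
From O(not withhold_minutes) and premise 1, O(not withhold_minutes → anonymize_blueprint), we obtain O(anonymize_blueprint).
Premise 4 is O(arm_system → not anonymize_blueprint); contrapositively O(anonymize_blueprint → not arm_system). Since O(anonymize_blueprint) holds, K gives O(not arm_system).
Premise 5, O(not inform_shipment → arm_system), contraposes to O(not arm_system → inform_shipment); with O(not arm_system) we get O(inform_shipment).
But premise 7, F(inform_shipment), means O(not inform_shipment).
We now have both O(inform_shipment) and O(not inform_shipment) — inform_shipment is simultaneously obligatory and forbidden, violating the D-axiom.

Inconsistent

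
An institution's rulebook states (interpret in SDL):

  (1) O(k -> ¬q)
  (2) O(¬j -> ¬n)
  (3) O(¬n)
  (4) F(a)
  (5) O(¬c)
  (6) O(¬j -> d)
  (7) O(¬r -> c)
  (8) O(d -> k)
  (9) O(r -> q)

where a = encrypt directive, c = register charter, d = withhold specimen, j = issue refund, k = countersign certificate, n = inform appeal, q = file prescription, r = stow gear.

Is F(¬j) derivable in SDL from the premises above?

Premise 5 states O(¬c) outright.
Premise 7, O(¬r -> c), contraposes to O(¬c -> r); with O(¬c) we get O(r).
Applying K to premise 9 (O(r -> q)) and O(r) yields O(q).
The contrapositive of premise 1 (O(k -> ¬q)) is O(q -> ¬k), and O(q) is already established, so O(¬k).
The contrapositive of premise 8 (O(d -> k)) is O(¬k -> ¬d), and O(¬k) is already established, so O(¬d).
Premise 6, O(¬j -> d), contraposes to O(¬d -> j); with O(¬d) we get O(j).
Premises 2, 3, 4 do not contribute to this derivation.
So O(j) holds, i.e. F(¬j). The claim follows.

Yes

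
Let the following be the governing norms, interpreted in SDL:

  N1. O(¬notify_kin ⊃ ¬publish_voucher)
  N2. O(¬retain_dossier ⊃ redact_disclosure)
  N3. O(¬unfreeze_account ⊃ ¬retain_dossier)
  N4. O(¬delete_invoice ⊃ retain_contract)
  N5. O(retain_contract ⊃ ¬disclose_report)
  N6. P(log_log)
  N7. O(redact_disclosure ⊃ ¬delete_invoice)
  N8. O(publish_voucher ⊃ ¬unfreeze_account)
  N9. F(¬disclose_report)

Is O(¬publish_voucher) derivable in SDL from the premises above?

F(¬disclose_report) at premise 9 means O(disclose_report).
Premise 5, O(retain_contract ⊃ ¬disclose_report), contraposes to O(disclose_report ⊃ ¬retain_contract); with O(disclose_report) we get O(¬retain_contract).
Premise 4 is O(¬delete_invoice ⊃ retain_contract); contrapositively O(¬retain_contract ⊃ delete_invoice). Since O(¬retain_contract) holds, K gives O(delete_invoice).
Premise 7 is O(redact_disclosure ⊃ ¬delete_invoice); contrapositively O(delete_invoice ⊃ ¬redact_disclosure). Since O(delete_invoice) holds, K gives O(¬redact_disclosure).
The contrapositive of premise 2 (O(¬retain_dossier ⊃ redact_disclosure)) is O(¬redact_disclosure ⊃ retain_dossier), and O(¬redact_disclosure) is already established, so O(retain_dossier).
Premise 3, O(¬unfreeze_account ⊃ ¬retain_dossier), contraposes to O(retain_dossier ⊃ unfreeze_account); with O(retain_dossier) we get O(unfreeze_account).
Premise 8 is O(publish_voucher ⊃ ¬unfreeze_account); contrapositively O(unfreeze_account ⊃ ¬publish_voucher). Since O(unfreeze_account) holds, K gives O(¬publish_voucher).
Premises 1, 6 do not contribute to this derivation.
So O(¬publish_voucher) follows.

Yes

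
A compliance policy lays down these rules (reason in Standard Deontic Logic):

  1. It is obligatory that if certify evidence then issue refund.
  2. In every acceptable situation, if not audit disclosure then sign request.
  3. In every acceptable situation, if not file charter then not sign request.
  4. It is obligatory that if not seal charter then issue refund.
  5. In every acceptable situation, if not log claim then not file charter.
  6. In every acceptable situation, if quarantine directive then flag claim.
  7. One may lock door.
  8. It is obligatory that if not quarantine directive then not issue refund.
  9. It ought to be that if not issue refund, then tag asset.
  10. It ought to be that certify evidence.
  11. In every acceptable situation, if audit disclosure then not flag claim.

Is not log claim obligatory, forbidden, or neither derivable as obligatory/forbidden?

From premise 10 we have O(certify_evidence).
Premise 1 is O(certify_evidence → issue_refund); since O(certify_evidence), deontic closure gives O(issue_refund).
The contrapositive of premise 8 (O(¬quarantine_directive → ¬issue_refund)) is O(issue_refund → quarantine_directive), and O(issue_refund) is already established, so O(quarantine_directive).
With premise 6, O(quarantine_directive → flag_claim), the K-axiom yields O(flag_claim).
Premise 11 is O(audit_disclosure → ¬flag_claim); contrapositively O(flag_claim → ¬audit_disclosure). Since O(flag_claim) holds, K gives O(¬audit_disclosure).
Premise 2 is O(¬audit_disclosure → sign_request); since O(¬audit_disclosure), deontic closure gives O(sign_request).
Premise 3, O(¬file_charter → ¬sign_request), contraposes to O(sign_request → file_charter); with O(sign_request) we get O(file_charter).
Premise 5 is O(¬log_claim → ¬file_charter); contrapositively O(file_charter → log_claim). Since O(file_charter) holds, K gives O(log_claim).
Premises 4, 7, 9 do not contribute to this derivation.
Thus O(log_claim), which is F(¬log_claim): ¬log_claim is forbidden.

Forbidden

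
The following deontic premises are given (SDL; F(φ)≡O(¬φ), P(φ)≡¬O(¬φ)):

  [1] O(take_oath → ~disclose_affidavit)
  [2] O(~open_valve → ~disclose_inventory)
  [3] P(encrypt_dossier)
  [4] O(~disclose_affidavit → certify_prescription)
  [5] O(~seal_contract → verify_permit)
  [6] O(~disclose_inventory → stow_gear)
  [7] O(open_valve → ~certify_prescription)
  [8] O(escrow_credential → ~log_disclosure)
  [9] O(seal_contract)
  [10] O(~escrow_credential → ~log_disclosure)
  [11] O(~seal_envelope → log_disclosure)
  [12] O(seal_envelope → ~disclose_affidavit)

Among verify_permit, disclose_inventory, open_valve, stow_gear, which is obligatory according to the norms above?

stow_gear

Premises 10 and 8 are O(~escrow_credential → ~log_disclosure) and O(escrow_credential → ~log_disclosure); every ideal world satisfies ~escrow_credential or escrow_credential, so in either case ~log_disclosure holds — hence O(~log_disclosure).
Premise 11 is O(~seal_envelope → log_disclosure); contrapositively O(~log_disclosure → seal_envelope). Since O(~log_disclosure) holds, K gives O(seal_envelope).
With premise 12, O(seal_envelope → ~disclose_affidavit), the K-axiom yields O(~disclose_affidavit).
From O(~disclose_affidavit) and premise 4, O(~disclose_affidavit → certify_prescription), we obtain O(certify_prescription).
Premise 7 is O(open_valve → ~certify_prescription); contrapositively O(certify_prescription → ~open_valve). Since O(certify_prescription) holds, K gives O(~open_valve).
From O(~open_valve) and premise 2, O(~open_valve → ~disclose_inventory), we obtain O(~disclose_inventory).
From O(~disclose_inventory) and premise 6, O(~disclose_inventory → stow_gear), we obtain O(stow_gear).
So O(stow_gear) holds — stow_gear is obligatory. None of the other listed options is made obligatory by any chain of premises.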